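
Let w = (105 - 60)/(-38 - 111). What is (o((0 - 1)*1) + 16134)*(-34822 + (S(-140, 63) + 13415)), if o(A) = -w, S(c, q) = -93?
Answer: -51686236500/149 ≈ -3.4689e+8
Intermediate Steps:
w = -45/149 (w = 45/(-149) = 45*(-1/149) = -45/149 ≈ -0.30201)
o(A) = 45/149 (o(A) = -1*(-45/149) = 45/149)
(o((0 - 1)*1) + 16134)*(-34822 + (S(-140, 63) + 13415)) = (45/149 + 16134)*(-34822 + (-93 + 13415)) = 2404011*(-34822 + 13322)/149 = (2404011/149)*(-21500) = -51686236500/149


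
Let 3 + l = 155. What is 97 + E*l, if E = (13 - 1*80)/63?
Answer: -4073/63 ≈ -64.651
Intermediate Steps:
l = 152 (l = -3 + 155 = 152)
E = -67/63 (E = (13 - 80)*(1/63) = -67*1/63 = -67/63 ≈ -1.0635)
97 + E*l = 97 - 67/63*152 = 97 - 10184/63 = -4073/63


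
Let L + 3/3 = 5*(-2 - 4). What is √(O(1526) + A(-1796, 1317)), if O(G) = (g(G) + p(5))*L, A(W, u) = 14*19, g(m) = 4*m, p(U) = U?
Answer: I*√189113 ≈ 434.87*I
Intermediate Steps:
L = -31 (L = -1 + 5*(-2 - 4) = -1 + 5*(-6) = -1 - 30 = -31)
A(W, u) = 266
O(G) = -155 - 124*G (O(G) = (4*G + 5)*(-31) = (5 + 4*G)*(-31) = -155 - 124*G)
√(O(1526) + A(-1796, 1317)) = √((-155 - 124*1526) + 266) = √((-155 - 189224) + 266) = √(-189379 + 266) = √(-189113) = I*√189113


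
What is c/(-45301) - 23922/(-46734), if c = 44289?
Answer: -164351934/352849489 ≈ -0.46579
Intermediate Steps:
c/(-45301) - 23922/(-46734) = 44289/(-45301) - 23922/(-46734) = 44289*(-1/45301) - 23922*(-1/46734) = -44289/45301 + 3987/7789 = -164351934/352849489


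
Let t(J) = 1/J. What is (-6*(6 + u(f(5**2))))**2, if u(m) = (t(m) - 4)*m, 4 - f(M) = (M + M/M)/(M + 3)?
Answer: 49284/49 ≈ 1005.8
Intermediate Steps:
f(M) = 4 - (1 + M)/(3 + M) (f(M) = 4 - (M + M/M)/(M + 3) = 4 - (M + 1)/(3 + M) = 4 - (1 + M)/(3 + M))
u(m) = m*(-4 + 1/m) (u(m) = (1/m - 4)*m = (-4 + 1/m)*m = m*(-4 + 1/m))
(-6*(6 + u(f(5**2))))**2 = (-6*(6 + (1 - 4*(11 + 3*5**2)/(3 + 5**2))))**2 = (-6*(6 + (1 - 4*(11 + 3*25)/(3 + 25))))**2 = (-6*(6 + (1 - 4*(11 + 75)/28)))**2 = (-6*(6 + (1 - 86/7)))**2 = (-6*(6 - 79/7))**2 = (-6*(-37/7))**2 = (222/7)**2 = 49284/49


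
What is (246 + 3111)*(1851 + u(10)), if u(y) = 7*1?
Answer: 6237306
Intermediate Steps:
u(y) = 7
(246 + 3111)*(1851 + u(10)) = (246 + 3111)*(1851 + 7) = 3357*1858 = 6237306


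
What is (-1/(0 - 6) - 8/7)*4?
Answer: -82/21 ≈ -3.9048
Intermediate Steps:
(-1/(0 - 6) - 8/7)*4 = (-1/(-6) - 8*⅐)*4 = (-1*(-⅙) - 8/7)*4 = (⅙ - 8/7)*4 = -41/42*4 = -82/21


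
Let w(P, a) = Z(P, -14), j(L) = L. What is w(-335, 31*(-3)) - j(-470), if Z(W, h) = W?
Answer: 135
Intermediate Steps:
w(P, a) = P
w(-335, 31*(-3)) - j(-470) = -335 - 1*(-470) = -335 + 470 = 135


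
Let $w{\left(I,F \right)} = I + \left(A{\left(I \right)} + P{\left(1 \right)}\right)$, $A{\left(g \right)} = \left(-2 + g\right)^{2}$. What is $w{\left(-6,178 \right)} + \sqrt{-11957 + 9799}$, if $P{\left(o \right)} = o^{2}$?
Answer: $59 + i \sqrt{2158} \approx 59.0 + 46.454 i$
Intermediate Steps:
$w{\left(I,F \right)} = 1 + I + \left(-2 + I\right)^{2}$ ($w{\left(I,F \right)} = I + \left(\left(-2 + I\right)^{2} + 1^{2}\right) = I + \left(\left(-2 + I\right)^{2} + 1\right) = I + \left(1 + \left(-2 + I\right)^{2}\right) = 1 + I + \left(-2 + I\right)^{2}$)
$w{\left(-6,178 \right)} + \sqrt{-11957 + 9799} = \left(1 - 6 + \left(-2 - 6\right)^{2}\right) + \sqrt{-11957 + 9799} = \left(1 - 6 + \left(-8\right)^{2}\right) + \sqrt{-2158} = \left(1 - 6 + 64\right) + i \sqrt{2158} = 59 + i \sqrt{2158}$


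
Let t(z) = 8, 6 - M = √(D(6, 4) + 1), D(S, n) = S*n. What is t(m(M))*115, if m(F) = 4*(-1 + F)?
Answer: 920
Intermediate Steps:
M = 1 (M = 6 - √(6*4 + 1) = 6 - √(24 + 1) = 6 - √25 = 6 - 1*5 = 6 - 5 = 1)
m(F) = -4 + 4*F
t(m(M))*115 = 8*115 = 920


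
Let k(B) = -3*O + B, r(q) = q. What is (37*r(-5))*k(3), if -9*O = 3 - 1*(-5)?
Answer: -3145/3 ≈ -1048.3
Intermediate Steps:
O = -8/9 (O = -(3 - 1*(-5))/9 = -(3 + 5)/9 = -⅑*8 = -8/9 ≈ -0.88889)
k(B) = 8/3 + B (k(B) = -3*(-8/9) + B = 8/3 + B)
(37*r(-5))*k(3) = (37*(-5))*(8/3 + 3) = -185*17/3 = -3145/3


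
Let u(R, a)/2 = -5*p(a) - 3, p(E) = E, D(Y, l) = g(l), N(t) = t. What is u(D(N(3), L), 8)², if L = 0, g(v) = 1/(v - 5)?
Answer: 7396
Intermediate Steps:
g(v) = 1/(-5 + v)
D(Y, l) = 1/(-5 + l)
u(R, a) = -6 - 10*a (u(R, a) = 2*(-5*a - 3) = 2*(-3 - 5*a) = -6 - 10*a)
u(D(N(3), L), 8)² = (-6 - 10*8)² = (-6 - 80)² = (-86)² = 7396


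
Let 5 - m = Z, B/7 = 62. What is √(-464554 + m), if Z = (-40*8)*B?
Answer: I*√325669 ≈ 570.67*I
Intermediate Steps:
B = 434 (B = 7*62 = 434)
Z = -138880 (Z = -40*8*434 = -320*434 = -138880)
m = 138885 (m = 5 - 1*(-138880) = 5 + 138880 = 138885)
√(-464554 + m) = √(-464554 + 138885) = √(-325669) = I*√325669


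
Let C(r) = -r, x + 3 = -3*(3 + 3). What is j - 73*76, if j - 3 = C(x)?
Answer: -5524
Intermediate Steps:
x = -21 (x = -3 - 3*(3 + 3) = -3 - 3*6 = -3 - 18 = -21)
j = 24 (j = 3 - 1*(-21) = 3 + 21 = 24)
j - 73*76 = 24 - 73*76 = 24 - 5548 = -5524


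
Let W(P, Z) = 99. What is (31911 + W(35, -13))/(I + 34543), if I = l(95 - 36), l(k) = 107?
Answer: 97/105 ≈ 0.92381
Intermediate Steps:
I = 107
(31911 + W(35, -13))/(I + 34543) = (31911 + 99)/(107 + 34543) = 32010/34650 = 32010*(1/34650) = 97/105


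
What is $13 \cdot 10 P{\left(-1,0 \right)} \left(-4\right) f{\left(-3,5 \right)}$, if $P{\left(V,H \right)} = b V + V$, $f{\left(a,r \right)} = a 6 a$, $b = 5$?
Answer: $168480$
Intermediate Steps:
$f{\left(a,r \right)} = 6 a^{2}$ ($f{\left(a,r \right)} = 6 a a = 6 a^{2}$)
$P{\left(V,H \right)} = 6 V$ ($P{\left(V,H \right)} = 5 V + V = 6 V$)
$13 \cdot 10 P{\left(-1,0 \right)} \left(-4\right) f{\left(-3,5 \right)} = 13 \cdot 10 \cdot 6 \left(-1\right) \left(-4\right) 6 \left(-3\right)^{2} = 130 \left(-6\right) \left(-4\right) 6 \cdot 9 = 130 \cdot 24 \cdot 54 = 130 \cdot 1296 = 168480$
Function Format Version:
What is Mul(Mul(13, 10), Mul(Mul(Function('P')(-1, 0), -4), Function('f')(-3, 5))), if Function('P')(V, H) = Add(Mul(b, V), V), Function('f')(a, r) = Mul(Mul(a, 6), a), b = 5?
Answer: 168480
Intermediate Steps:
Function('f')(a, r) = Mul(6, Pow(a, 2)) (Function('f')(a, r) = Mul(Mul(6, a), a) = Mul(6, Pow(a, 2)))
Function('P')(V, H) = Mul(6, V) (Function('P')(V, H) = Add(Mul(5, V), V) = Mul(6, V))
Mul(Mul(13, 10), Mul(Mul(Function('P')(-1, 0), -4), Function('f')(-3, 5))) = Mul(Mul(13, 10), Mul(Mul(Mul(6, -1), -4), Mul(6, Pow(-3, 2)))) = Mul(130, Mul(Mul(-6, -4), Mul(6, 9))) = Mul(130, Mul(24, 54)) = Mul(130, 1296) = 168480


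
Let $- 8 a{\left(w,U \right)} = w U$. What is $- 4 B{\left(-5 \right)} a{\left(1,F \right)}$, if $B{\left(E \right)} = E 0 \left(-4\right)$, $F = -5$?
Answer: $0$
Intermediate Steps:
$a{\left(w,U \right)} = - \frac{U w}{8}$ ($a{\left(w,U \right)} = - \frac{w U}{8} = - \frac{U w}{8}$)
$B{\left(E \right)} = 0$ ($B{\left(E \right)} = 0 \left(-4\right) = 0$)
$- 4 B{\left(-5 \right)} a{\left(1,F \right)} = \left(-4\right) 0 \left(\left(- \frac{1}{8}\right) \left(-5\right) 1\right) = 0 \cdot \frac{5}{8} = 0$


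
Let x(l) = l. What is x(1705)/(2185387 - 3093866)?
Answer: -155/82589 ≈ -0.0018768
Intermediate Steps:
x(1705)/(2185387 - 3093866) = 1705/(2185387 - 3093866) = 1705/(-908479) = 1705*(-1/908479) = -155/82589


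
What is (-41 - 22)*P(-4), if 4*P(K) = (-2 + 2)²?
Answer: 0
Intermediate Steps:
P(K) = 0 (P(K) = (-2 + 2)²/4 = (¼)*0² = (¼)*0 = 0)
(-41 - 22)*P(-4) = (-41 - 22)*0 = -63*0 = 0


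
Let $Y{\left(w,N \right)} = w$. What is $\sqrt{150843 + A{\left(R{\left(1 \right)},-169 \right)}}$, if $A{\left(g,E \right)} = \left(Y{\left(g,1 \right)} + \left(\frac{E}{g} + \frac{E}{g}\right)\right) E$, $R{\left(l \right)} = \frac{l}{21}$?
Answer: $\frac{8 \sqrt{9305079}}{21} \approx 1162.1$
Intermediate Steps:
$R{\left(l \right)} = \frac{l}{21}$ ($R{\left(l \right)} = l \frac{1}{21} = \frac{l}{21}$)
$A{\left(g,E \right)} = E \left(g + \frac{2 E}{g}\right)$ ($A{\left(g,E \right)} = \left(g + \left(\frac{E}{g} + \frac{E}{g}\right)\right) E = \left(g + \frac{2 E}{g}\right) E = E \left(g + \frac{2 E}{g}\right)$)
$\sqrt{150843 + A{\left(R{\left(1 \right)},-169 \right)}} = \sqrt{150843 - \frac{169 \left(\left(\frac{1}{21} \cdot 1\right)^{2} + 2 \left(-169\right)\right)}{\frac{1}{21} \cdot 1}} = \sqrt{150843 - 169 \frac{1}{\frac{1}{21}} \left(\left(\frac{1}{21}\right)^{2} - 338\right)} = \sqrt{150843 - 3549 \left(\frac{1}{441} - 338\right)} = \sqrt{150843 - 3549 \left(- \frac{149057}{441}\right)} = \sqrt{150843 + \frac{25190633}{21}} = \sqrt{\frac{28358336}{21}} = \frac{8 \sqrt{9305079}}{21}$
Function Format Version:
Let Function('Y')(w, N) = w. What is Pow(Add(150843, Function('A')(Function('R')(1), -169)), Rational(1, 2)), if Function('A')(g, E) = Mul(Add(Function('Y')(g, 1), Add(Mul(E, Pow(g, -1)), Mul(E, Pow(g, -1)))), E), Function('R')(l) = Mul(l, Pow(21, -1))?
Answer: Mul(Rational(8, 21), Pow(9305079, Rational(1, 2))) ≈ 1162.1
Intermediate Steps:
Function('R')(l) = Mul(Rational(1, 21), l) (Function('R')(l) = Mul(l, Rational(1, 21)) = Mul(Rational(1, 21), l))
Function('A')(g, E) = Mul(E, Add(g, Mul(2, E, Pow(g, -1)))) (Function('A')(g, E) = Mul(Add(g, Add(Mul(E, Pow(g, -1)), Mul(E, Pow(g, -1)))), E) = Mul(Add(g, Mul(2, E, Pow(g, -1))), E) = Mul(E, Add(g, Mul(2, E, Pow(g, -1)))))
Pow(Add(150843, Function('A')(Function('R')(1), -169)), Rational(1, 2)) = Pow(Add(150843, Mul(-169, Pow(Mul(Rational(1, 21), 1), -1), Add(Pow(Mul(Rational(1, 21), 1), 2), Mul(2, -169)))), Rational(1, 2)) = Pow(Add(150843, Mul(-169, Pow(Rational(1, 21), -1), Add(Pow(Rational(1, 21), 2), -338))), Rational(1, 2)) = Pow(Add(150843, Mul(-169, 21, Add(Rational(1, 441), -338))), Rational(1, 2)) = Pow(Add(150843, Mul(-169, 21, Rational(-149057, 441))), Rational(1, 2)) = Pow(Add(150843, Rational(25190633, 21)), Rational(1, 2)) = Pow(Rational(28358336, 21), Rational(1, 2)) = Mul(Rational(8, 21), Pow(9305079, Rational(1, 2)))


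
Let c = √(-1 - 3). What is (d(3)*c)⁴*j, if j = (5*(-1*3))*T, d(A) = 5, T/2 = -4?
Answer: 1200000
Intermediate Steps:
T = -8 (T = 2*(-4) = -8)
c = 2*I (c = √(-4) = 2*I ≈ 2.0*I)
j = 120 (j = (5*(-1*3))*(-8) = (5*(-3))*(-8) = -15*(-8) = 120)
(d(3)*c)⁴*j = (5*(2*I))⁴*120 = (10*I)⁴*120 = 10000*120 = 1200000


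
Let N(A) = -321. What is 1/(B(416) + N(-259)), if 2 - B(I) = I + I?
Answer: -1/1151 ≈ -0.00086881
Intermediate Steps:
B(I) = 2 - 2*I (B(I) = 2 - (I + I) = 2 - 2*I)
1/(B(416) + N(-259)) = 1/((2 - 2*416) - 321) = 1/((2 - 832) - 321) = 1/(-830 - 321) = 1/(-1151) = -1/1151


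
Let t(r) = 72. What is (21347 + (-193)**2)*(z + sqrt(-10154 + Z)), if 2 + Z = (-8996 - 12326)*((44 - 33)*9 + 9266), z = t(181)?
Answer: 4218912 + 175788*I*sqrt(22187854) ≈ 4.2189e+6 + 8.2803e+8*I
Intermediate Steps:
z = 72
Z = -199680532 (Z = -2 + (-8996 - 12326)*((44 - 33)*9 + 9266) = -2 - 21322*(11*9 + 9266) = -2 - 21322*(99 + 9266) = -2 - 21322*9365 = -2 - 199680530 = -199680532)
(21347 + (-193)**2)*(z + sqrt(-10154 + Z)) = (21347 + (-193)**2)*(72 + sqrt(-10154 - 199680532)) = (21347 + 37249)*(72 + sqrt(-199690686)) = 58596*(72 + 3*I*sqrt(22187854)) = 4218912 + 175788*I*sqrt(22187854)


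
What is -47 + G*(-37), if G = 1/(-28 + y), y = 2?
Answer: -1185/26 ≈ -45.577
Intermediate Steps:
G = -1/26 (G = 1/(-28 + 2) = 1/(-26) = -1/26 ≈ -0.038462)
-47 + G*(-37) = -47 - 1/26*(-37) = -47 + 37/26 = -1185/26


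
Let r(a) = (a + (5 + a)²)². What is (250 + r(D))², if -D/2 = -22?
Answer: 35739771975625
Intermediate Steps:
D = 44 (D = -2*(-22) = 44)
(250 + r(D))² = (250 + (44 + (5 + 44)²)²)² = (250 + (44 + 49²)²)² = (250 + (44 + 2401)²)² = (250 + 2445²)² = (250 + 5978025)² = 5978275² = 35739771975625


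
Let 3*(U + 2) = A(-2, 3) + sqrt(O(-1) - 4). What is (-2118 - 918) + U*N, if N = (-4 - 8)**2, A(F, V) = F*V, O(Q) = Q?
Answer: -3612 + 48*I*sqrt(5) ≈ -3612.0 + 107.33*I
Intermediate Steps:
N = 144 (N = (-12)**2 = 144)
U = -4 + I*sqrt(5)/3 (U = -2 + (-2*3 + sqrt(-1 - 4))/3 = -2 + (-6 + sqrt(-5))/3 = -2 + (-6 + I*sqrt(5))/3 = -2 + (-2 + I*sqrt(5)/3) = -4 + I*sqrt(5)/3 ≈ -4.0 + 0.74536*I)
(-2118 - 918) + U*N = (-2118 - 918) + (-4 + I*sqrt(5)/3)*144 = -3036 + (-576 + 48*I*sqrt(5)) = -3612 + 48*I*sqrt(5)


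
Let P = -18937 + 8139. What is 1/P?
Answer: -1/10798 ≈ -9.2610e-5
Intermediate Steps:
P = -10798
1/P = 1/(-10798) = -1/10798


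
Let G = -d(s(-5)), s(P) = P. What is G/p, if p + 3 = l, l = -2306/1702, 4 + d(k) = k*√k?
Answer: -1702/1853 - 4255*I*√5/3706 ≈ -0.91851 - 2.5673*I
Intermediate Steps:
d(k) = -4 + k^(3/2) (d(k) = -4 + k*√k = -4 + k^(3/2))
l = -1153/851 (l = -2306*1/1702 = -1153/851 ≈ -1.3549)
G = 4 + 5*I*√5 (G = -(-4 + (-5)^(3/2)) = -(-4 - 5*I*√5) = 4 + 5*I*√5 ≈ 4.0 + 11.18*I)
p = -3706/851 (p = -3 - 1153/851 = -3706/851 ≈ -4.3549)
G/p = (4 + 5*I*√5)/(-3706/851) = (4 + 5*I*√5)*(-851/3706) = -1702/1853 - 4255*I*√5/3706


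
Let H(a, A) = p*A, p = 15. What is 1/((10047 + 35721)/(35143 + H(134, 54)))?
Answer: 35953/45768 ≈ 0.78555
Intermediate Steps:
H(a, A) = 15*A
1/((10047 + 35721)/(35143 + H(134, 54))) = 1/((10047 + 35721)/(35143 + 15*54)) = 1/(45768/(35143 + 810)) = 1/(45768/35953) = 35953/45768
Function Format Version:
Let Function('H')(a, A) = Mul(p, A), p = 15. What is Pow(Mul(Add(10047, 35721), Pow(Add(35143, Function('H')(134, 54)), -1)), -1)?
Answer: Rational(35953, 45768) ≈ 0.78555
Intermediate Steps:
Function('H')(a, A) = Mul(15, A)
Pow(Mul(Add(10047, 35721), Pow(Add(35143, Function('H')(134, 54)), -1)), -1) = Pow(Mul(Add(10047, 35721), Pow(Add(35143, Mul(15, 54)), -1)), -1) = Pow(Mul(45768, Pow(Add(35143, 810), -1)), -1) = Pow(Mul(45768, Pow(35953, -1)), -1) = Pow(Mul(45768, Rational(1, 35953)), -1) = Pow(Rational(45768, 35953), -1) = Rational(35953, 45768)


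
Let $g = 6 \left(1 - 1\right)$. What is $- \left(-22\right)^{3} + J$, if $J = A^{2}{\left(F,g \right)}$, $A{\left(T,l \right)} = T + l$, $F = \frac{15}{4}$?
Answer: $\frac{170593}{16} \approx 10662.0$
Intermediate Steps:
$F = \frac{15}{4}$ ($F = 15 \cdot \frac{1}{4} = \frac{15}{4} \approx 3.75$)
$g = 0$ ($g = 6 \cdot 0 = 0$)
$J = \frac{225}{16}$ ($J = \left(\frac{15}{4} + 0\right)^{2} = \left(\frac{15}{4}\right)^{2} = \frac{225}{16} \approx 14.063$)
$- \left(-22\right)^{3} + J = - \left(-22\right)^{3} + \frac{225}{16} = \left(-1\right) \left(-10648\right) + \frac{225}{16} = 10648 + \frac{225}{16} = \frac{170593}{16}$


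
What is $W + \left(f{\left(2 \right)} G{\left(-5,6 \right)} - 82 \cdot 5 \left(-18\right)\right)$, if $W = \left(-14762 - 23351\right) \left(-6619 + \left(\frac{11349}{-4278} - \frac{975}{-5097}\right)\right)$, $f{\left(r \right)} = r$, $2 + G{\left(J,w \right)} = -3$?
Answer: $\frac{611438225280329}{2422774} \approx 2.5237 \cdot 10^{8}$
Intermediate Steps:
$G{\left(J,w \right)} = -5$ ($G{\left(J,w \right)} = -2 - 3 = -5$)
$W = \frac{611420369435949}{2422774}$ ($W = - 38113 \left(-6619 + \left(11349 \left(- \frac{1}{4278}\right) - - \frac{325}{1699}\right)\right) = - 38113 \left(-6619 + \left(- \frac{3783}{1426} + \frac{325}{1699}\right)\right) = - 38113 \left(-6619 - \frac{5963867}{2422774}\right) = \left(-38113\right) \left(- \frac{16042304973}{2422774}\right) = \frac{611420369435949}{2422774} \approx 2.5236 \cdot 10^{8}$)
$W + \left(f{\left(2 \right)} G{\left(-5,6 \right)} - 82 \cdot 5 \left(-18\right)\right) = \frac{611420369435949}{2422774} - \left(10 + 82 \cdot 5 \left(-18\right)\right) = \frac{611420369435949}{2422774} - -7370 = \frac{611420369435949}{2422774} + \left(-10 + 7380\right) = \frac{611420369435949}{2422774} + 7370 = \frac{611438225280329}{2422774}$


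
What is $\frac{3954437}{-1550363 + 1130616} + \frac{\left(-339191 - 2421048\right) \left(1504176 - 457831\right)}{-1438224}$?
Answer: $\frac{1212291763688956997}{603690209328} \approx 2.0081 \cdot 10^{6}$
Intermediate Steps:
$\frac{3954437}{-1550363 + 1130616} + \frac{\left(-339191 - 2421048\right) \left(1504176 - 457831\right)}{-1438224} = \frac{3954437}{-419747} + \left(-2760239\right) 1046345 \left(- \frac{1}{1438224}\right) = 3954437 \left(- \frac{1}{419747}\right) - - \frac{2888162276455}{1438224} = - \frac{3954437}{419747} + \frac{2888162276455}{1438224} = \frac{1212291763688956997}{603690209328}$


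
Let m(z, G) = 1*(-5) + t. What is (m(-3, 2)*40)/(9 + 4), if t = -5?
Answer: -400/13 ≈ -30.769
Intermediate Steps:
m(z, G) = -10 (m(z, G) = 1*(-5) - 5 = -5 - 5 = -10)
(m(-3, 2)*40)/(9 + 4) = (-10*40)/(9 + 4) = -400/13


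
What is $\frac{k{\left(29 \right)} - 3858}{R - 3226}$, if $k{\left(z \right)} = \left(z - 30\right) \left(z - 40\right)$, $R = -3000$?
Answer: $\frac{3847}{6226} \approx 0.61789$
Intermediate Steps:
$k{\left(z \right)} = \left(-40 + z\right) \left(-30 + z\right)$ ($k{\left(z \right)} = \left(-30 + z\right) \left(-40 + z\right) = \left(-40 + z\right) \left(-30 + z\right)$)
$\frac{k{\left(29 \right)} - 3858}{R - 3226} = \frac{\left(1200 + 29^{2} - 2030\right) - 3858}{-3000 - 3226} = \frac{\left(1200 + 841 - 2030\right) - 3858}{-6226} = \left(11 - 3858\right) \left(- \frac{1}{6226}\right) = \left(-3847\right) \left(- \frac{1}{6226}\right) = \frac{3847}{6226}$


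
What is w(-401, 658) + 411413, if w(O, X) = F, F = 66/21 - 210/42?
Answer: 2879878/7 ≈ 4.1141e+5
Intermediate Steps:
F = -13/7 (F = 66*(1/21) - 210*1/42 = 22/7 - 5 = -13/7 ≈ -1.8571)
w(O, X) = -13/7
w(-401, 658) + 411413 = -13/7 + 411413 = 2879878/7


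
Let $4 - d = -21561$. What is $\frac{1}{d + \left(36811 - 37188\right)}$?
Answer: $\frac{1}{21188} \approx 4.7197 \cdot 10^{-5}$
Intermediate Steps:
$d = 21565$ ($d = 4 - -21561 = 4 + 21561 = 21565$)
$\frac{1}{d + \left(36811 - 37188\right)} = \frac{1}{21565 + \left(36811 - 37188\right)} = \frac{1}{21565 - 377} = \frac{1}{21188}$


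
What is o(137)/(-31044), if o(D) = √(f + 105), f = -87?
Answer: -√2/10348 ≈ -0.00013667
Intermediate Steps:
o(D) = 3*√2 (o(D) = √(-87 + 105) = √18 = 3*√2)
o(137)/(-31044) = (3*√2)/(-31044) = (3*√2)*(-1/31044) = -√2/10348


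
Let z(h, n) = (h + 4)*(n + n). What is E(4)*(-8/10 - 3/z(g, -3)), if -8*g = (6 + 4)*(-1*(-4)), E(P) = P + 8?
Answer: -78/5 ≈ -15.600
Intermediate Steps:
E(P) = 8 + P
g = -5 (g = -(6 + 4)*(-1*(-4))/8 = -5*4/4 = -⅛*40 = -5)
z(h, n) = 2*n*(4 + h) (z(h, n) = (4 + h)*(2*n) = 2*n*(4 + h))
E(4)*(-8/10 - 3/z(g, -3)) = (8 + 4)*(-8/10 - 3*(-1/(6*(4 - 5)))) = 12*(-8*⅒ - 3/(2*(-3)*(-1))) = 12*(-⅘ - 3/6) = 12*(-⅘ - 3*⅙) = 12*(-⅘ - ½) = 12*(-13/10) = -78/5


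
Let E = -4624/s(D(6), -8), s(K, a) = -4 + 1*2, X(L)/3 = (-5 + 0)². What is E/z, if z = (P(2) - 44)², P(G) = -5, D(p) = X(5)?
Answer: 2312/2401 ≈ 0.96293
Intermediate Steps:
X(L) = 75 (X(L) = 3*(-5 + 0)² = 3*(-5)² = 3*25 = 75)
D(p) = 75
s(K, a) = -2 (s(K, a) = -4 + 2 = -2)
E = 2312 (E = -4624/(-2) = -4624*(-½) = 2312)
z = 2401 (z = (-5 - 44)² = (-49)² = 2401)
E/z = 2312/2401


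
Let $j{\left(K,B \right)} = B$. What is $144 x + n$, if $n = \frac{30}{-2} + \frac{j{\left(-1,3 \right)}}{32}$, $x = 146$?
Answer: $\frac{672291}{32} \approx 21009.0$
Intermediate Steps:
$n = - \frac{477}{32}$ ($n = \frac{30}{-2} + \frac{3}{32} = 30 \left(- \frac{1}{2}\right) + 3 \cdot \frac{1}{32} = -15 + \frac{3}{32} = - \frac{477}{32} \approx -14.906$)
$144 x + n = 144 \cdot 146 - \frac{477}{32} = 21024 - \frac{477}{32} = \frac{672291}{32}$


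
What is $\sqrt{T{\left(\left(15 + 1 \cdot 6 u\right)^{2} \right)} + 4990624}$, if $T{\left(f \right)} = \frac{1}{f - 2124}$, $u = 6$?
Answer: $\frac{\sqrt{126167965397}}{159} \approx 2234.0$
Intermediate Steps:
$T{\left(f \right)} = \frac{1}{-2124 + f}$
$\sqrt{T{\left(\left(15 + 1 \cdot 6 u\right)^{2} \right)} + 4990624} = \sqrt{\frac{1}{-2124 + \left(15 + 1 \cdot 6 \cdot 6\right)^{2}} + 4990624} = \sqrt{\frac{1}{-2124 + \left(15 + 6 \cdot 6\right)^{2}} + 4990624} = \sqrt{\frac{1}{-2124 + \left(15 + 36\right)^{2}} + 4990624} = \sqrt{\frac{1}{-2124 + 51^{2}} + 4990624} = \sqrt{\frac{1}{-2124 + 2601} + 4990624} = \sqrt{\frac{1}{477} + 4990624} = \sqrt{\frac{2380527649}{477}} = \frac{\sqrt{126167965397}}{159}$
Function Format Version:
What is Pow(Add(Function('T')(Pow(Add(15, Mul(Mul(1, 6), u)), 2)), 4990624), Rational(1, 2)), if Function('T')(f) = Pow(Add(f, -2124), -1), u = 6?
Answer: Mul(Rational(1, 159), Pow(126167965397, Rational(1, 2))) ≈ 2234.0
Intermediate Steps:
Function('T')(f) = Pow(Add(-2124, f), -1)
Pow(Add(Function('T')(Pow(Add(15, Mul(Mul(1, 6), u)), 2)), 4990624), Rational(1, 2)) = Pow(Add(Pow(Add(-2124, Pow(Add(15, Mul(Mul(1, 6), 6)), 2)), -1), 4990624), Rational(1, 2)) = Pow(Add(Pow(Add(-2124, Pow(Add(15, Mul(6, 6)), 2)), -1), 4990624), Rational(1, 2)) = Pow(Add(Pow(Add(-2124, Pow(Add(15, 36), 2)), -1), 4990624), Rational(1, 2)) = Pow(Add(Pow(Add(-2124, Pow(51, 2)), -1), 4990624), Rational(1, 2)) = Pow(Add(Pow(Add(-2124, 2601), -1), 4990624), Rational(1, 2)) = Pow(Add(Pow(477, -1), 4990624), Rational(1, 2)) = Pow(Add(Rational(1, 477), 4990624), Rational(1, 2)) = Pow(Rational(2380527649, 477), Rational(1, 2)) = Mul(Rational(1, 159), Pow(126167965397, Rational(1, 2)))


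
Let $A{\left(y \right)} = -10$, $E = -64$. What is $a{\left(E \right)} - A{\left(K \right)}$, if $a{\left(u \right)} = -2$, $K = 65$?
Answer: $8$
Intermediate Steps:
$a{\left(E \right)} - A{\left(K \right)} = -2 - -10 = -2 + 10 = 8$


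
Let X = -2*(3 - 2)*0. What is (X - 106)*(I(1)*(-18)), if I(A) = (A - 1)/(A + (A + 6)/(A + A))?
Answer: 0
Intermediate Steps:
I(A) = (-1 + A)/(A + (6 + A)/(2*A)) (I(A) = (-1 + A)/(A + (6 + A)/((2*A))) = (-1 + A)/(A + (6 + A)*(1/(2*A))) = (-1 + A)/(A + (6 + A)/(2*A)))
X = 0 (X = -2*1*0 = -2*0 = 0)
(X - 106)*(I(1)*(-18)) = (0 - 106)*((2*1*(-1 + 1)/(6 + 1 + 2*1**2))*(-18)) = -106*2*1*0/(6 + 1 + 2*1)*(-18) = -106*2*1*0/(6 + 1 + 2)*(-18) = -106*2*1*0/9*(-18) = -106*2*1*(1/9)*0*(-18) = -0*(-18) = -106*0 = 0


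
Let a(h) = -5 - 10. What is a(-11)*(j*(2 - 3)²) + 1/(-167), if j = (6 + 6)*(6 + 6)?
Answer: -360721/167 ≈ -2160.0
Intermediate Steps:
a(h) = -15
j = 144 (j = 12*12 = 144)
a(-11)*(j*(2 - 3)²) + 1/(-167) = -2160*(2 - 3)² + 1/(-167) = -2160*(-1)² - 1/167 = -2160 - 1/167 = -360721/167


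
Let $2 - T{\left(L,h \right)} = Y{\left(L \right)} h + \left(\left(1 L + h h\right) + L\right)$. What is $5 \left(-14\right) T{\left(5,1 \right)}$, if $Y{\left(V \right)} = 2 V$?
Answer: $1330$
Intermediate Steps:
$T{\left(L,h \right)} = 2 - h^{2} - 2 L - 2 L h$ ($T{\left(L,h \right)} = 2 - \left(2 L h + \left(\left(1 L + h h\right) + L\right)\right) = 2 - \left(2 L h + \left(\left(L + h^{2}\right) + L\right)\right) = 2 - \left(2 L h + \left(h^{2} + 2 L\right)\right) = 2 - \left(h^{2} + 2 L + 2 L h\right) = 2 - h^{2} - 2 L - 2 L h$)
$5 \left(-14\right) T{\left(5,1 \right)} = 5 \left(-14\right) \left(2 - 1^{2} - 10 - 10 \cdot 1\right) = - 70 \left(2 - 1 - 10 - 10\right) = \left(-70\right) \left(-19\right) = 1330$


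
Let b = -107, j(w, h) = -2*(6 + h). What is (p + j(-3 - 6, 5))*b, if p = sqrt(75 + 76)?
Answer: 2354 - 107*sqrt(151) ≈ 1039.2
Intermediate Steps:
j(w, h) = -12 - 2*h
p = sqrt(151) ≈ 12.288
(p + j(-3 - 6, 5))*b = (sqrt(151) + (-12 - 2*5))*(-107) = (sqrt(151) + (-12 - 10))*(-107) = (sqrt(151) - 22)*(-107) = (-22 + sqrt(151))*(-107) = 2354 - 107*sqrt(151)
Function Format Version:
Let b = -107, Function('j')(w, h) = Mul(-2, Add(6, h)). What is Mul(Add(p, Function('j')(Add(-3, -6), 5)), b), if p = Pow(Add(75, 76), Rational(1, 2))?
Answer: Add(2354, Mul(-107, Pow(151, Rational(1, 2)))) ≈ 1039.2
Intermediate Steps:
Function('j')(w, h) = Add(-12, Mul(-2, h))
p = Pow(151, Rational(1, 2)) ≈ 12.288
Mul(Add(p, Function('j')(Add(-3, -6), 5)), b) = Mul(Add(Pow(151, Rational(1, 2)), Add(-12, Mul(-2, 5))), -107) = Mul(Add(Pow(151, Rational(1, 2)), Add(-12, -10)), -107) = Mul(Add(Pow(151, Rational(1, 2)), -22), -107) = Mul(Add(-22, Pow(151, Rational(1, 2))), -107) = Add(2354, Mul(-107, Pow(151, Rational(1, 2))))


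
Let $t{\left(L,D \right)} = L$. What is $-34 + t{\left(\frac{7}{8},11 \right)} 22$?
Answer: $- \frac{59}{4} \approx -14.75$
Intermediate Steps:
$-34 + t{\left(\frac{7}{8},11 \right)} 22 = -34 + \frac{7}{8} \cdot 22 = -34 + \frac{77}{4} = - \frac{59}{4}$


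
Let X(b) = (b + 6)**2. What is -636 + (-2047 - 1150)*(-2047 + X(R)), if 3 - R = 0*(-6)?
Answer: 6284666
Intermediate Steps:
R = 3 (R = 3 - 0*(-6) = 3 - 1*0 = 3 + 0 = 3)
X(b) = (6 + b)**2
-636 + (-2047 - 1150)*(-2047 + X(R)) = -636 + (-2047 - 1150)*(-2047 + (6 + 3)**2) = -636 - 3197*(-2047 + 9**2) = -636 - 3197*(-2047 + 81) = -636 - 3197*(-1966) = -636 + 6285302 = 6284666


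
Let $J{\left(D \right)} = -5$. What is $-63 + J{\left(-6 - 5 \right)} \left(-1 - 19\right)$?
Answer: $37$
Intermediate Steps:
$-63 + J{\left(-6 - 5 \right)} \left(-1 - 19\right) = -63 - 5 \left(-1 - 19\right) = -63 - -100 = -63 + 100 = 37$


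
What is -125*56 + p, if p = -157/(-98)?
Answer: -685843/98 ≈ -6998.4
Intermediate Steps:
p = 157/98 (p = -157*(-1/98) = 157/98 ≈ 1.6020)
-125*56 + p = -125*56 + 157/98 = -7000 + 157/98 = -685843/98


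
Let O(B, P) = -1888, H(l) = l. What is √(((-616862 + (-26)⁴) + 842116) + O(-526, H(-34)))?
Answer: √680342 ≈ 824.83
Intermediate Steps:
√(((-616862 + (-26)⁴) + 842116) + O(-526, H(-34))) = √(((-616862 + (-26)⁴) + 842116) - 1888) = √(((-616862 + 456976) + 842116) - 1888) = √((-159886 + 842116) - 1888) = √(682230 - 1888) = √680342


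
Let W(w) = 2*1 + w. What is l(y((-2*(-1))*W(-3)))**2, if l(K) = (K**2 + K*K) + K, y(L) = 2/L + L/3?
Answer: 1225/81 ≈ 15.123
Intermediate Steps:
W(w) = 2 + w
y(L) = 2/L + L/3 (y(L) = 2/L + L*(1/3) = 2/L + L/3)
l(K) = K + 2*K**2 (l(K) = (K**2 + K**2) + K = 2*K**2 + K = K + 2*K**2)
l(y((-2*(-1))*W(-3)))**2 = ((2/(((-2*(-1))*(2 - 3))) + ((-2*(-1))*(2 - 3))/3)*(1 + 2*(2/(((-2*(-1))*(2 - 3))) + ((-2*(-1))*(2 - 3))/3)))**2 = ((2/((2*(-1))) + (2*(-1))/3)*(1 + 2*(2/((2*(-1))) + (2*(-1))/3)))**2 = ((2/(-2) + (1/3)*(-2))*(1 + 2*(2/(-2) + (1/3)*(-2))))**2 = ((2*(-1/2) - 2/3)*(1 + 2*(2*(-1/2) - 2/3)))**2 = ((-1 - 2/3)*(1 + 2*(-1 - 2/3)))**2 = (-5*(1 + 2*(-5/3))/3)**2 = (-5*(1 - 10/3)/3)**2 = (-5/3*(-7/3))**2 = (35/9)**2 = 1225/81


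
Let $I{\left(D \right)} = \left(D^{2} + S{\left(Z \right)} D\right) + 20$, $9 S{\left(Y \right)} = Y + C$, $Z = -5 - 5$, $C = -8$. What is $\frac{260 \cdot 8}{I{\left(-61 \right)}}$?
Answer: $\frac{2080}{3863} \approx 0.53844$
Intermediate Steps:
$Z = -10$ ($Z = -5 - 5 = -10$)
$S{\left(Y \right)} = - \frac{8}{9} + \frac{Y}{9}$ ($S{\left(Y \right)} = \frac{Y - 8}{9} = \frac{-8 + Y}{9} = - \frac{8}{9} + \frac{Y}{9}$)
$I{\left(D \right)} = 20 + D^{2} - 2 D$ ($I{\left(D \right)} = \left(D^{2} + \left(- \frac{8}{9} + \frac{1}{9} \left(-10\right)\right) D\right) + 20 = \left(D^{2} + \left(- \frac{8}{9} - \frac{10}{9}\right) D\right) + 20 = \left(D^{2} - 2 D\right) + 20 = 20 + D^{2} - 2 D$)
$\frac{260 \cdot 8}{I{\left(-61 \right)}} = \frac{260 \cdot 8}{20 + \left(-61\right)^{2} - -122} = \frac{2080}{20 + 3721 + 122} = \frac{2080}{3863}$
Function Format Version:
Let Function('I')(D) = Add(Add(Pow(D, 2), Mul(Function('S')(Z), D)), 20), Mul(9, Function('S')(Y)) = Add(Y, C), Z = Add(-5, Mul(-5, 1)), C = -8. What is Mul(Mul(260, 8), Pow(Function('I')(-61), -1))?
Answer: Rational(2080, 3863) ≈ 0.53844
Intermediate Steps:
Z = -10 (Z = Add(-5, -5) = -10)
Function('S')(Y) = Add(Rational(-8, 9), Mul(Rational(1, 9), Y)) (Function('S')(Y) = Mul(Rational(1, 9), Add(Y, -8)) = Mul(Rational(1, 9), Add(-8, Y)) = Add(Rational(-8, 9), Mul(Rational(1, 9), Y)))
Function('I')(D) = Add(20, Pow(D, 2), Mul(-2, D)) (Function('I')(D) = Add(Add(Pow(D, 2), Mul(Add(Rational(-8, 9), Mul(Rational(1, 9), -10)), D)), 20) = Add(Add(Pow(D, 2), Mul(Add(Rational(-8, 9), Rational(-10, 9)), D)), 20) = Add(Add(Pow(D, 2), Mul(-2, D)), 20) = Add(20, Pow(D, 2), Mul(-2, D)))
Mul(Mul(260, 8), Pow(Function('I')(-61), -1)) = Mul(Mul(260, 8), Pow(Add(20, Pow(-61, 2), Mul(-2, -61)), -1)) = Mul(2080, Pow(Add(20, 3721, 122), -1)) = Mul(2080, Pow(3863, -1)) = Mul(2080, Rational(1, 3863)) = Rational(2080, 3863)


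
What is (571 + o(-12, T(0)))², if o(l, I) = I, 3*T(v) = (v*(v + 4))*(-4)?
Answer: 326041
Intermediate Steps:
T(v) = -4*v*(4 + v)/3 (T(v) = ((v*(v + 4))*(-4))/3 = ((v*(4 + v))*(-4))/3 = (-4*v*(4 + v))/3 = -4*v*(4 + v)/3)
(571 + o(-12, T(0)))² = (571 - 4/3*0*(4 + 0))² = (571 - 4/3*0*4)² = (571 + 0)² = 571² = 326041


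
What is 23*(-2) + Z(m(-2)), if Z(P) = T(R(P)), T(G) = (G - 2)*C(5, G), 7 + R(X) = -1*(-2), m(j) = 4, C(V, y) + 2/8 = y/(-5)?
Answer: -205/4 ≈ -51.250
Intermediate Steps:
C(V, y) = -¼ - y/5 (C(V, y) = -¼ + y/(-5) = -¼ + y*(-⅕) = -¼ - y/5)
R(X) = -5 (R(X) = -7 - 1*(-2) = -7 + 2 = -5)
T(G) = (-2 + G)*(-¼ - G/5) (T(G) = (G - 2)*(-¼ - G/5) = (-2 + G)*(-¼ - G/5))
Z(P) = -21/4 (Z(P) = -(-2 - 5)*(5 + 4*(-5))/20 = -1/20*(-7)*(5 - 20) = -1/20*(-7)*(-15) = -21/4)
23*(-2) + Z(m(-2)) = 23*(-2) - 21/4 = -46 - 21/4 = -205/4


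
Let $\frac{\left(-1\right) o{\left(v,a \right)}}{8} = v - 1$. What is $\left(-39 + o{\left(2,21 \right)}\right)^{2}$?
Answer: $2209$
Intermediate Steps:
$o{\left(v,a \right)} = 8 - 8 v$ ($o{\left(v,a \right)} = - 8 \left(v - 1\right) = - 8 \left(-1 + v\right) = 8 - 8 v$)
$\left(-39 + o{\left(2,21 \right)}\right)^{2} = \left(-39 + \left(8 - 16\right)\right)^{2} = \left(-39 - 8\right)^{2} = \left(-47\right)^{2} = 2209$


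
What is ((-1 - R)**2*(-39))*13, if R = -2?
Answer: -507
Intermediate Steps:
((-1 - R)**2*(-39))*13 = ((-1 - 1*(-2))**2*(-39))*13 = ((-1 + 2)**2*(-39))*13 = (1**2*(-39))*13 = (1*(-39))*13 = -39*13 = -507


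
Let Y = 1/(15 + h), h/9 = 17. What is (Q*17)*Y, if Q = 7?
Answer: 17/24 ≈ 0.70833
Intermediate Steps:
h = 153 (h = 9*17 = 153)
Y = 1/168 (Y = 1/(15 + 153) = 1/168 ≈ 0.0059524)
(Q*17)*Y = (7*17)*(1/168) = 119*(1/168) = 17/24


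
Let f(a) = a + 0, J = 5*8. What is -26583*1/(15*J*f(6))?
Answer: -8861/1200 ≈ -7.3842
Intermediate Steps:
J = 40
f(a) = a
-26583*1/(15*J*f(6)) = -26583/((15*6)*40) = -26583/(90*40) = -26583/3600 = -26583*1/3600 = -8861/1200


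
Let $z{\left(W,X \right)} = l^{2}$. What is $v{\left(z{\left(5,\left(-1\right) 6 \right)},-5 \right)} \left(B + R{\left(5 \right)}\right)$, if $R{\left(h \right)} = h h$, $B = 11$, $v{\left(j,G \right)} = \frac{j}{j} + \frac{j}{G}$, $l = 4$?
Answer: $- \frac{396}{5} \approx -79.2$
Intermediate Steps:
$z{\left(W,X \right)} = 16$ ($z{\left(W,X \right)} = 4^{2} = 16$)
$v{\left(j,G \right)} = 1 + \frac{j}{G}$
$R{\left(h \right)} = h^{2}$
$v{\left(z{\left(5,\left(-1\right) 6 \right)},-5 \right)} \left(B + R{\left(5 \right)}\right) = \frac{-5 + 16}{-5} \left(11 + 5^{2}\right) = \left(- \frac{1}{5}\right) 11 \left(11 + 25\right) = \left(- \frac{11}{5}\right) 36 = - \frac{396}{5}$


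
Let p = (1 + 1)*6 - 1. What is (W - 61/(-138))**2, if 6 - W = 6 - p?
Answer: 2493241/19044 ≈ 130.92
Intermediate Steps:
p = 11 (p = 2*6 - 1 = 12 - 1 = 11)
W = 11 (W = 6 - (6 - 1*11) = 6 - (6 - 11) = 6 - 1*(-5) = 6 + 5 = 11)
(W - 61/(-138))**2 = (11 - 61/(-138))**2 = (11 - 61*(-1/138))**2 = (11 + 61/138)**2 = (1579/138)**2 = 2493241/19044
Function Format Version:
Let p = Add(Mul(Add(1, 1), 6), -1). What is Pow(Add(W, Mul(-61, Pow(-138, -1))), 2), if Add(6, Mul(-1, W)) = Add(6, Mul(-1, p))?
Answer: Rational(2493241, 19044) ≈ 130.92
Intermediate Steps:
p = 11 (p = Add(Mul(2, 6), -1) = Add(12, -1) = 11)
W = 11 (W = Add(6, Mul(-1, Add(6, Mul(-1, 11)))) = Add(6, Mul(-1, Add(6, -11))) = Add(6, Mul(-1, -5)) = Add(6, 5) = 11)
Pow(Add(W, Mul(-61, Pow(-138, -1))), 2) = Pow(Add(11, Mul(-61, Pow(-138, -1))), 2) = Pow(Add(11, Mul(-61, Rational(-1, 138))), 2) = Pow(Add(11, Rational(61, 138)), 2) = Pow(Rational(1579, 138), 2) = Rational(2493241, 19044)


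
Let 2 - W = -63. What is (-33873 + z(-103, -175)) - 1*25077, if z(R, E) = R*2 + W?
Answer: -59091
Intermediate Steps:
W = 65 (W = 2 - 1*(-63) = 2 + 63 = 65)
z(R, E) = 65 + 2*R (z(R, E) = R*2 + 65 = 2*R + 65 = 65 + 2*R)
(-33873 + z(-103, -175)) - 1*25077 = (-33873 + (65 + 2*(-103))) - 1*25077 = (-33873 + (65 - 206)) - 25077 = (-33873 - 141) - 25077 = -34014 - 25077 = -59091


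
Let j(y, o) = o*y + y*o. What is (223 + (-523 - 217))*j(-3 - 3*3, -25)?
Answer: -310200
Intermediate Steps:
j(y, o) = 2*o*y (j(y, o) = o*y + o*y = 2*o*y)
(223 + (-523 - 217))*j(-3 - 3*3, -25) = (223 + (-523 - 217))*(2*(-25)*(-3 - 3*3)) = (223 - 740)*(2*(-25)*(-3 - 9)) = -1034*(-25)*(-12) = -517*600 = -310200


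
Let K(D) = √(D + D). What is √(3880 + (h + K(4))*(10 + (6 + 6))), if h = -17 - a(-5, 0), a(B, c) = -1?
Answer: 2*√(882 + 11*√2) ≈ 59.919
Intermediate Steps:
K(D) = √2*√D (K(D) = √(2*D) = √2*√D)
h = -16 (h = -17 - 1*(-1) = -17 + 1 = -16)
√(3880 + (h + K(4))*(10 + (6 + 6))) = √(3880 + (-16 + √2*√4)*(10 + (6 + 6))) = √(3880 + (-16 + √2*2)*(10 + 12)) = √(3880 + (-16 + 2*√2)*22) = √(3880 + (-352 + 44*√2)) = √(3528 + 44*√2)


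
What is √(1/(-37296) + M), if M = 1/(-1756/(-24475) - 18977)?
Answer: I*√165680194467537847699/1443542671452 ≈ 0.0089167*I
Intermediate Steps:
M = -24475/464460319 (M = 1/(-1756*(-1/24475) - 18977) = 1/(1756/24475 - 18977) = 1/(-464460319/24475) = -24475/464460319 ≈ -5.2696e-5)
√(1/(-37296) + M) = √(1/(-37296) - 24475/464460319) = √(-1/37296 - 24475/464460319) = √(-1377279919/17322512057424) = I*√165680194467537847699/1443542671452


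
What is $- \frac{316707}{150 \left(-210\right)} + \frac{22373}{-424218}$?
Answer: $\frac{7424892257}{742381500} \approx 10.001$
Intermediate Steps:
$- \frac{316707}{150 \left(-210\right)} + \frac{22373}{-424218} = - \frac{316707}{-31500} + 22373 \left(- \frac{1}{424218}\right) = \left(-316707\right) \left(- \frac{1}{31500}\right) - \frac{22373}{424218} = \frac{105569}{10500} - \frac{22373}{424218} = \frac{7424892257}{742381500}$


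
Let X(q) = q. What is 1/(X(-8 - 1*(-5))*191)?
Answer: -1/573 ≈ -0.0017452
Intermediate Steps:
1/(X(-8 - 1*(-5))*191) = 1/((-8 - 1*(-5))*191) = 1/((-8 + 5)*191) = 1/(-3*191) = 1/(-573) = -1/573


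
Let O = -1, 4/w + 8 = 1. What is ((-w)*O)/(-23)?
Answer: 4/161 ≈ 0.024845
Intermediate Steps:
w = -4/7 (w = 4/(-8 + 1) = 4/(-7) = 4*(-1/7) = -4/7 ≈ -0.57143)
((-w)*O)/(-23) = (-1*(-4/7)*(-1))/(-23) = ((4/7)*(-1))*(-1/23) = -4/7*(-1/23) = 4/161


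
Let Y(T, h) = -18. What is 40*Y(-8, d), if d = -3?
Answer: -720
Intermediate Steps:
40*Y(-8, d) = 40*(-18) = -720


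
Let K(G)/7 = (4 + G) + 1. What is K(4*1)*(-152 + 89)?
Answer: -3969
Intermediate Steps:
K(G) = 35 + 7*G (K(G) = 7*((4 + G) + 1) = 7*(5 + G) = 35 + 7*G)
K(4*1)*(-152 + 89) = (35 + 7*(4*1))*(-152 + 89) = (35 + 7*4)*(-63) = (35 + 28)*(-63) = 63*(-63) = -3969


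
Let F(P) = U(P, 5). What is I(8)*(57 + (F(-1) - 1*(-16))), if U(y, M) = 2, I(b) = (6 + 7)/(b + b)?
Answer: 975/16 ≈ 60.938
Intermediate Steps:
I(b) = 13/(2*b) (I(b) = 13/((2*b)) = 13*(1/(2*b)) = 13/(2*b))
F(P) = 2
I(8)*(57 + (F(-1) - 1*(-16))) = ((13/2)/8)*(57 + (2 - 1*(-16))) = ((13/2)*(1/8))*(57 + (2 + 16)) = 13*(57 + 18)/16 = (13/16)*75 = 975/16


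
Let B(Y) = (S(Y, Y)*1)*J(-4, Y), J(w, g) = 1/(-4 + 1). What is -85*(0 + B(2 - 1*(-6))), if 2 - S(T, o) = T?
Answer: -170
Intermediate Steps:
J(w, g) = -1/3 (J(w, g) = 1/(-3) = -1/3)
S(T, o) = 2 - T
B(Y) = -2/3 + Y/3 (B(Y) = ((2 - Y)*1)*(-1/3) = (2 - Y)*(-1/3) = -2/3 + Y/3)
-85*(0 + B(2 - 1*(-6))) = -85*(0 + (-2/3 + (2 - 1*(-6))/3)) = -85*(0 + (-2/3 + (2 + 6)/3)) = -85*(0 + (-2/3 + (1/3)*8)) = -85*(0 + (-2/3 + 8/3)) = -85*(0 + 2) = -85*2 = -170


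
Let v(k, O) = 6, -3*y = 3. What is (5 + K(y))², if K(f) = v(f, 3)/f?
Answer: 1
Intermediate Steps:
y = -1 (y = -⅓*3 = -1)
K(f) = 6/f
(5 + K(y))² = (5 + 6/(-1))² = (5 + 6*(-1))² = (5 - 6)² = (-1)² = 1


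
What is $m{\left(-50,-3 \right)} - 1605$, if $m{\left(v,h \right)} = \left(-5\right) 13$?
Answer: $-1670$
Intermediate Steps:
$m{\left(v,h \right)} = -65$
$m{\left(-50,-3 \right)} - 1605 = -65 - 1605 = -1670$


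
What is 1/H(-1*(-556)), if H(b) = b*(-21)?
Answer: -1/11676 ≈ -8.5646e-5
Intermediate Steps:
H(b) = -21*b
1/H(-1*(-556)) = 1/(-(-21)*(-556)) = 1/(-21*556) = 1/(-11676) = -1/11676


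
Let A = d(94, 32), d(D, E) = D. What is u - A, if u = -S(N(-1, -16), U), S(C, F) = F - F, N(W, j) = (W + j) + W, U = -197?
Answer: -94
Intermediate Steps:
N(W, j) = j + 2*W
S(C, F) = 0
A = 94
u = 0 (u = -1*0 = 0)
u - A = 0 - 1*94 = 0 - 94 = -94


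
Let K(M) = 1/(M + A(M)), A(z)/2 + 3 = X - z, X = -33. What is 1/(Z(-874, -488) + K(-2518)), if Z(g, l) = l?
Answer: -2446/1193647 ≈ -0.0020492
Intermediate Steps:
A(z) = -72 - 2*z (A(z) = -6 + 2*(-33 - z) = -6 + (-66 - 2*z) = -72 - 2*z)
K(M) = 1/(-72 - M) (K(M) = 1/(M + (-72 - 2*M)) = 1/(-72 - M))
1/(Z(-874, -488) + K(-2518)) = 1/(-488 - 1/(72 - 2518)) = 1/(-488 - 1/(-2446)) = 1/(-488 - 1*(-1/2446)) = 1/(-488 + 1/2446) = 1/(-1193647/2446) = -2446/1193647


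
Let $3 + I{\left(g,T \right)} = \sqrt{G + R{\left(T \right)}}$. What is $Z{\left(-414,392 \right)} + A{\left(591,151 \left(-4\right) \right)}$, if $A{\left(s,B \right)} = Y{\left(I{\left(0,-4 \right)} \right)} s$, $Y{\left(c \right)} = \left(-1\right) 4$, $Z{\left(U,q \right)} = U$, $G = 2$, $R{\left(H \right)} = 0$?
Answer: $-2778$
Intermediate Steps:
$I{\left(g,T \right)} = -3 + \sqrt{2}$ ($I{\left(g,T \right)} = -3 + \sqrt{2 + 0} = -3 + \sqrt{2}$)
$Y{\left(c \right)} = -4$
$A{\left(s,B \right)} = - 4 s$
$Z{\left(-414,392 \right)} + A{\left(591,151 \left(-4\right) \right)} = -414 - 2364 = -2778$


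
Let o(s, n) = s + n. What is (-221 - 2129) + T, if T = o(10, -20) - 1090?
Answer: -3450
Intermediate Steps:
o(s, n) = n + s
T = -1100 (T = (-20 + 10) - 1090 = -10 - 1090 = -1100)
(-221 - 2129) + T = (-221 - 2129) - 1100 = -2350 - 1100 = -3450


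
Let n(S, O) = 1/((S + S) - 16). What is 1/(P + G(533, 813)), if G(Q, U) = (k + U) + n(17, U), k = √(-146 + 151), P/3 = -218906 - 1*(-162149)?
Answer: -54904374/9303982357429 - 324*√5/9303982357429 ≈ -5.9012e-6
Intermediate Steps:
P = -170271 (P = 3*(-218906 - 1*(-162149)) = 3*(-218906 + 162149) = 3*(-56757) = -170271)
k = √5 ≈ 2.2361
n(S, O) = 1/(-16 + 2*S) (n(S, O) = 1/(2*S - 16) = 1/(-16 + 2*S))
G(Q, U) = 1/18 + U + √5 (G(Q, U) = (√5 + U) + 1/(2*(-8 + 17)) = (U + √5) + (½)/9 = (U + √5) + (½)*(⅑) = (U + √5) + 1/18 = 1/18 + U + √5)
1/(P + G(533, 813)) = 1/(-170271 + (1/18 + 813 + √5)) = 1/(-170271 + (14635/18 + √5)) = 1/(-3050243/18 + √5)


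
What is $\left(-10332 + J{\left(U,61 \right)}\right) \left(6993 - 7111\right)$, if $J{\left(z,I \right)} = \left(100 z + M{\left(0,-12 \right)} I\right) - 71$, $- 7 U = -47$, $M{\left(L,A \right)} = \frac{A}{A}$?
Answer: $\frac{7987892}{7} \approx 1.1411 \cdot 10^{6}$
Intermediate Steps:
$M{\left(L,A \right)} = 1$
$U = \frac{47}{7}$ ($U = \left(- \frac{1}{7}\right) \left(-47\right) = \frac{47}{7} \approx 6.7143$)
$J{\left(z,I \right)} = -71 + I + 100 z$ ($J{\left(z,I \right)} = \left(100 z + 1 I\right) - 71 = \left(100 z + I\right) - 71 = \left(I + 100 z\right) - 71 = -71 + I + 100 z$)
$\left(-10332 + J{\left(U,61 \right)}\right) \left(6993 - 7111\right) = \left(-10332 + \left(-71 + 61 + 100 \cdot \frac{47}{7}\right)\right) \left(6993 - 7111\right) = \left(-10332 + \left(-71 + 61 + \frac{4700}{7}\right)\right) \left(-118\right) = \left(-10332 + \frac{4630}{7}\right) \left(-118\right) = \left(- \frac{67694}{7}\right) \left(-118\right) = \frac{7987892}{7}$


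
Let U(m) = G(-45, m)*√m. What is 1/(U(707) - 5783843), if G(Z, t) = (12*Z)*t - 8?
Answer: 5783843/69600948550759 - 381788*√707/69600948550759 ≈ -6.2753e-8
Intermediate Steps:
G(Z, t) = -8 + 12*Z*t (G(Z, t) = 12*Z*t - 8 = -8 + 12*Z*t)
U(m) = √m*(-8 - 540*m) (U(m) = (-8 + 12*(-45)*m)*√m = (-8 - 540*m)*√m = √m*(-8 - 540*m))
1/(U(707) - 5783843) = 1/(√707*(-8 - 540*707) - 5783843) = 1/(√707*(-8 - 381780) - 5783843) = 1/(√707*(-381788) - 5783843) = 1/(-381788*√707 - 5783843) = 1/(-5783843 - 381788*√707)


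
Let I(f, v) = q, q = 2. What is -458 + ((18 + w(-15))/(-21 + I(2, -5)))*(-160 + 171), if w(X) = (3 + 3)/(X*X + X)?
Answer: -311511/665 ≈ -468.44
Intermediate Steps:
w(X) = 6/(X + X**2) (w(X) = 6/(X**2 + X) = 6/(X + X**2))
I(f, v) = 2
-458 + ((18 + w(-15))/(-21 + I(2, -5)))*(-160 + 171) = -458 + ((18 + 6/(-15*(1 - 15)))/(-21 + 2))*(-160 + 171) = -458 + ((18 + 6*(-1/15)/(-14))/(-19))*11 = -458 + ((18 + 6*(-1/15)*(-1/14))*(-1/19))*11 = -458 + ((18 + 1/35)*(-1/19))*11 = -458 + ((631/35)*(-1/19))*11 = -458 - 631/665*11 = -458 - 6941/665 = -311511/665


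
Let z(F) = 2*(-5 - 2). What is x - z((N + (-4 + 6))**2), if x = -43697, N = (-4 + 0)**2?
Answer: -43683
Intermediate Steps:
N = 16 (N = (-4)**2 = 16)
z(F) = -14 (z(F) = 2*(-7) = -14)
x - z((N + (-4 + 6))**2) = -43697 - 1*(-14) = -43697 + 14 = -43683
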